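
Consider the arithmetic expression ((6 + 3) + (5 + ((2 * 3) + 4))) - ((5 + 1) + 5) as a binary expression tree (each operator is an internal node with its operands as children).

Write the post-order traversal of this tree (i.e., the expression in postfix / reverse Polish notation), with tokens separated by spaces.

6 3 + 5 2 3 * 4 + + + 5 1 + 5 + -

Post-order on an expression tree gives postfix notation: for each operator, emit left operand, right operand, then the operator.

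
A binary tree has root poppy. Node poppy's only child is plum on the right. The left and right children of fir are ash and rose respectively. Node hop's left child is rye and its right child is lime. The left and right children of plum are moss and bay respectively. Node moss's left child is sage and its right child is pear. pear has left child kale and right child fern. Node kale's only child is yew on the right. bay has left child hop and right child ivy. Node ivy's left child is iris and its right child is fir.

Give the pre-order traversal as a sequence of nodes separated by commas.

poppy, plum, moss, sage, pear, kale, yew, fern, bay, hop, rye, lime, ivy, iris, fir, ash, rose

Pre-order visits the node, then its left subtree, then its right subtree.
Visit poppy.
At poppy: no left child.
At poppy: go right to plum.
  Visit plum.
  At plum: go left to moss.
    Visit moss.
    At moss: go left to sage.
      sage is a leaf — visit sage.
    At moss: go right to pear.
      Visit pear.
      At pear: go left to kale.
        Visit kale.
        At kale: no left child.
        At kale: go right to yew.
          yew is a leaf — visit yew.
      At pear: go right to fern.
        fern is a leaf — visit fern.
  At plum: go right to bay.
    Visit bay.
    At bay: go left to hop.
      Visit hop.
      At hop: go left to rye.
        rye is a leaf — visit rye.
      At hop: go right to lime.
        lime is a leaf — visit lime.
    At bay: go right to ivy.
      Visit ivy.
      At ivy: go left to iris.
        iris is a leaf — visit iris.
      At ivy: go right to fir.
        Visit fir.
        At fir: go left to ash.
          ash is a leaf — visit ash.
        At fir: go right to rose.
          rose is a leaf — visit rose.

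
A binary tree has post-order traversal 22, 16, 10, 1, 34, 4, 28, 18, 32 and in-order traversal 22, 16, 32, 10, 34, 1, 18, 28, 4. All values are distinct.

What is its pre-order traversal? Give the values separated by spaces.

The last element of post-order is the root; it splits in-order into left and right subtrees.
Root 32: left subtree has 2 nodes {22, 16}, right has 6 {10, 34, 1, 18, 28, 4}.
  Root 16: left subtree has 1 node {22}, right has 0 { }.
  Root 18: left subtree has 3 nodes {10, 34, 1}, right has 2 {28, 4}.
    Root 34: left subtree has 1 node {10}, right has 1 {1}.
    Root 28: left subtree has 0 nodes { }, right has 1 {4}.

32 16 22 18 34 10 1 28 4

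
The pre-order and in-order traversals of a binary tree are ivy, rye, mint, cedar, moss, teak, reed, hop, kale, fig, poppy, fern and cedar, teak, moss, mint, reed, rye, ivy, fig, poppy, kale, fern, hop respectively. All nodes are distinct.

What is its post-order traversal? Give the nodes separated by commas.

teak, moss, cedar, reed, mint, rye, poppy, fig, fern, kale, hop, ivy

The first element of pre-order is the root; it splits in-order into left and right subtrees.
Root ivy: left subtree has 6 nodes {cedar, teak, moss, mint, reed, rye}, right has 5 {fig, poppy, kale, fern, hop}.
  Root rye: left subtree has 5 nodes {cedar, teak, moss, mint, reed}, right has 0 { }.
    Root mint: left subtree has 3 nodes {cedar, teak, moss}, right has 1 {reed}.
      Root cedar: left subtree has 0 nodes { }, right has 2 {teak, moss}.
        Root moss: left subtree has 1 node {teak}, right has 0 { }.
  Root hop: left subtree has 4 nodes {fig, poppy, kale, fern}, right has 0 { }.
    Root kale: left subtree has 2 nodes {fig, poppy}, right has 1 {fern}.
      Root fig: left subtree has 0 nodes { }, right has 1 {poppy}.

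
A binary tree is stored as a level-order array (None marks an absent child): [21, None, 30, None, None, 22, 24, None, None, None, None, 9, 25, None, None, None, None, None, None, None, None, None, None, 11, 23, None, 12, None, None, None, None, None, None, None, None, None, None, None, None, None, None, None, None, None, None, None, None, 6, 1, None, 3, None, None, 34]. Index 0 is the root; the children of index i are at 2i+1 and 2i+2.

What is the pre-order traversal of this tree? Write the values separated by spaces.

21 30 22 9 11 6 1 23 3 25 12 34 24

Pre-order visits the node, then its left subtree, then its right subtree.
Visit 21.
At 21: no left child.
At 21: go right to 30.
  Visit 30.
  At 30: go left to 22.
    Visit 22.
    At 22: go left to 9.
      Visit 9.
      At 9: go left to 11.
        Visit 11.
        At 11: go left to 6.
          6 is a leaf — visit 6.
        At 11: go right to 1.
          1 is a leaf — visit 1.
      At 9: go right to 23.
        Visit 23.
        At 23: no left child.
        At 23: go right to 3.
          3 is a leaf — visit 3.
    At 22: go right to 25.
      Visit 25.
      At 25: no left child.
      At 25: go right to 12.
        Visit 12.
        At 12: go left to 34.
          34 is a leaf — visit 34.
        At 12: no right child.
  At 30: go right to 24.
    24 is a leaf — visit 24.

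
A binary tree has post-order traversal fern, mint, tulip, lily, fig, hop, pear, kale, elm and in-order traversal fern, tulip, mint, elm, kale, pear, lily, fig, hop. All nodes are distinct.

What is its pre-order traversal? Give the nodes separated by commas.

elm, tulip, fern, mint, kale, pear, hop, fig, lily

The last element of post-order is the root; it splits in-order into left and right subtrees.
Root elm: left subtree has 3 nodes {fern, tulip, mint}, right has 5 {kale, pear, lily, fig, hop}.
  Root tulip: left subtree has 1 node {fern}, right has 1 {mint}.
  Root kale: left subtree has 0 nodes { }, right has 4 {pear, lily, fig, hop}.
    Root pear: left subtree has 0 nodes { }, right has 3 {lily, fig, hop}.
      Root hop: left subtree has 2 nodes {lily, fig}, right has 0 { }.
        Root fig: left subtree has 1 node {lily}, right has 0 { }.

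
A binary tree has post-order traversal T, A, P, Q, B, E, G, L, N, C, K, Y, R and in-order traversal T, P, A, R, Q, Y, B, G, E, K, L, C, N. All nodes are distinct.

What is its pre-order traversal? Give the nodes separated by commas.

R, P, T, A, Y, Q, K, G, B, E, C, L, N

The last element of post-order is the root; it splits in-order into left and right subtrees.
Root R: left subtree has 3 nodes {T, P, A}, right has 9 {Q, Y, B, G, E, K, L, C, N}.
  Root P: left subtree has 1 node {T}, right has 1 {A}.
  Root Y: left subtree has 1 node {Q}, right has 7 {B, G, E, K, L, C, N}.
    Root K: left subtree has 3 nodes {B, G, E}, right has 3 {L, C, N}.
      Root G: left subtree has 1 node {B}, right has 1 {E}.
      Root C: left subtree has 1 node {L}, right has 1 {N}.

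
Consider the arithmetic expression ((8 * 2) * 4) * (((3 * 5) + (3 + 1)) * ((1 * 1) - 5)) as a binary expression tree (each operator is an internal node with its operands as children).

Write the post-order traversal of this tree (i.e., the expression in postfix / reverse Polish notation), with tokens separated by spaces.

8 2 * 4 * 3 5 * 3 1 + + 1 1 * 5 - * *

Post-order on an expression tree gives postfix notation: for each operator, emit left operand, right operand, then the operator.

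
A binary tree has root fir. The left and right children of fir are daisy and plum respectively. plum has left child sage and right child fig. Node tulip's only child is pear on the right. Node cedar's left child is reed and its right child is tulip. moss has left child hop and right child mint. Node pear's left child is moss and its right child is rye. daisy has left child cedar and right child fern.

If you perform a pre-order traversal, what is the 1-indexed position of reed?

Pre-order visits the node, then its left subtree, then its right subtree.
Visit fir.
At fir: go left to daisy.
  Visit daisy.
  At daisy: go left to cedar.
    Visit cedar.
    At cedar: go left to reed.
      reed is a leaf — visit reed.
    At cedar: go right to tulip.
      Visit tulip.
      At tulip: no left child.
      At tulip: go right to pear.
        Visit pear.
        At pear: go left to moss.
          Visit moss.
          At moss: go left to hop.
            hop is a leaf — visit hop.
          At moss: go right to mint.
            mint is a leaf — visit mint.
        At pear: go right to rye.
          rye is a leaf — visit rye.
  At daisy: go right to fern.
    fern is a leaf — visit fern.
At fir: go right to plum.
  Visit plum.
  At plum: go left to sage.
    sage is a leaf — visit sage.
  At plum: go right to fig.
    fig is a leaf — visit fig.
Full pre-order sequence: fir, daisy, cedar, reed, tulip, pear, moss, hop, mint, rye, fern, plum, sage, fig.

4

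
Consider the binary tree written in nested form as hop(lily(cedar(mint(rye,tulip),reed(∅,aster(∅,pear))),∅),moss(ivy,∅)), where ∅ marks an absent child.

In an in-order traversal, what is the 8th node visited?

lily

In-order visits the left subtree, then the node, then the right subtree.
At hop: go left to lily.
  At lily: go left to cedar.
    At cedar: go left to mint.
      At mint: go left to rye.
        rye is a leaf — visit rye.
      Visit mint.
      At mint: go right to tulip.
        tulip is a leaf — visit tulip.
    Visit cedar.
    At cedar: go right to reed.
      At reed: no left child.
      Visit reed.
      At reed: go right to aster.
        At aster: no left child.
        Visit aster.
        At aster: go right to pear.
          pear is a leaf — visit pear.
  Visit lily.
  At lily: no right child.
Visit hop.
At hop: go right to moss.
  At moss: go left to ivy.
    ivy is a leaf — visit ivy.
  Visit moss.
  At moss: no right child.
Full in-order sequence: rye, mint, tulip, cedar, reed, aster, pear, lily, hop, ivy, moss.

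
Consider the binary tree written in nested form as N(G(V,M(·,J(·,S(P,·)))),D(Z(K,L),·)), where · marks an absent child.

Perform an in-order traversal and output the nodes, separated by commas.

In-order visits the left subtree, then the node, then the right subtree.
At N: go left to G.
  At G: go left to V.
    V is a leaf — visit V.
  Visit G.
  At G: go right to M.
    At M: no left child.
    Visit M.
    At M: go right to J.
      At J: no left child.
      Visit J.
      At J: go right to S.
        At S: go left to P.
          P is a leaf — visit P.
        Visit S.
        At S: no right child.
Visit N.
At N: go right to D.
  At D: go left to Z.
    At Z: go left to K.
      K is a leaf — visit K.
    Visit Z.
    At Z: go right to L.
      L is a leaf — visit L.
  Visit D.
  At D: no right child.

V, G, M, J, P, S, N, K, Z, L, D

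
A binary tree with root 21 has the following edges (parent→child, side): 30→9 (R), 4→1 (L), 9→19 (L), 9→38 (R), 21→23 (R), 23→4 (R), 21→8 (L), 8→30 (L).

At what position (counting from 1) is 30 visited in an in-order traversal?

1

In-order visits the left subtree, then the node, then the right subtree.
At 21: go left to 8.
  At 8: go left to 30.
    At 30: no left child.
    Visit 30.
    At 30: go right to 9.
      At 9: go left to 19.
        19 is a leaf — visit 19.
      Visit 9.
      At 9: go right to 38.
        38 is a leaf — visit 38.
  Visit 8.
  At 8: no right child.
Visit 21.
At 21: go right to 23.
  At 23: no left child.
  Visit 23.
  At 23: go right to 4.
    At 4: go left to 1.
      1 is a leaf — visit 1.
    Visit 4.
    At 4: no right child.
Full in-order sequence: 30, 19, 9, 38, 8, 21, 23, 1, 4.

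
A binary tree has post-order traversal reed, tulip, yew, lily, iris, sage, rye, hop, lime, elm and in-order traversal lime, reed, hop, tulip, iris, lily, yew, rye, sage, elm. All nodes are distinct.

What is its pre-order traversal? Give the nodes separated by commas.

The last element of post-order is the root; it splits in-order into left and right subtrees.
Root elm: left subtree has 9 nodes {lime, reed, hop, tulip, iris, lily, yew, rye, sage}, right has 0 { }.
  Root lime: left subtree has 0 nodes { }, right has 8 {reed, hop, tulip, iris, lily, yew, rye, sage}.
    Root hop: left subtree has 1 node {reed}, right has 6 {tulip, iris, lily, yew, rye, sage}.
      Root rye: left subtree has 4 nodes {tulip, iris, lily, yew}, right has 1 {sage}.
        Root iris: left subtree has 1 node {tulip}, right has 2 {lily, yew}.
          Root lily: left subtree has 0 nodes { }, right has 1 {yew}.

elm, lime, hop, reed, rye, iris, tulip, lily, yew, sage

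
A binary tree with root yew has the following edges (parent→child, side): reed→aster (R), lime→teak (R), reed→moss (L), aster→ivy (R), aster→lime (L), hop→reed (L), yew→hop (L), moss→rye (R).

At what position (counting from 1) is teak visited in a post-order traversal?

Post-order visits the left subtree, then the right subtree, then the node.
At yew: go left to hop.
  At hop: go left to reed.
    At reed: go left to moss.
      At moss: no left child.
      At moss: go right to rye.
        rye is a leaf — visit rye.
      Visit moss.
    At reed: go right to aster.
      At aster: go left to lime.
        At lime: no left child.
        At lime: go right to teak.
          teak is a leaf — visit teak.
        Visit lime.
      At aster: go right to ivy.
        ivy is a leaf — visit ivy.
      Visit aster.
    Visit reed.
  At hop: no right child.
  Visit hop.
At yew: no right child.
Visit yew.
Full post-order sequence: rye, moss, teak, lime, ivy, aster, reed, hop, yew.

3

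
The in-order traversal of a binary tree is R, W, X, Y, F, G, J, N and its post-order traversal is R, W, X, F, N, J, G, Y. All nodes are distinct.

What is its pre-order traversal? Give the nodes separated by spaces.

Y X W R G F J N

The last element of post-order is the root; it splits in-order into left and right subtrees.
Root Y: left subtree has 3 nodes {R, W, X}, right has 4 {F, G, J, N}.
  Root X: left subtree has 2 nodes {R, W}, right has 0 { }.
    Root W: left subtree has 1 node {R}, right has 0 { }.
  Root G: left subtree has 1 node {F}, right has 2 {J, N}.
    Root J: left subtree has 0 nodes { }, right has 1 {N}.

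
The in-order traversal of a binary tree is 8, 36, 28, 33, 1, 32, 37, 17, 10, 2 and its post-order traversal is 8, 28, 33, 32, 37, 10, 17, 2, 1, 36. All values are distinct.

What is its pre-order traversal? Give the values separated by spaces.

The last element of post-order is the root; it splits in-order into left and right subtrees.
Root 36: left subtree has 1 node {8}, right has 8 {28, 33, 1, 32, 37, 17, 10, 2}.
  Root 1: left subtree has 2 nodes {28, 33}, right has 5 {32, 37, 17, 10, 2}.
    Root 33: left subtree has 1 node {28}, right has 0 { }.
    Root 2: left subtree has 4 nodes {32, 37, 17, 10}, right has 0 { }.
      Root 17: left subtree has 2 nodes {32, 37}, right has 1 {10}.
        Root 37: left subtree has 1 node {32}, right has 0 { }.

36 8 1 33 28 2 17 37 32 10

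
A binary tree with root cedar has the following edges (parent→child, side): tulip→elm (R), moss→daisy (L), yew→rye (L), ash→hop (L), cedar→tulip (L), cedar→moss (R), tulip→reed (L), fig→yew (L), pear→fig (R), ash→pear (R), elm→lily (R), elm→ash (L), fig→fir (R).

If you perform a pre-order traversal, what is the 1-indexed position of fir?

11

Pre-order visits the node, then its left subtree, then its right subtree.
Visit cedar.
At cedar: go left to tulip.
  Visit tulip.
  At tulip: go left to reed.
    reed is a leaf — visit reed.
  At tulip: go right to elm.
    Visit elm.
    At elm: go left to ash.
      Visit ash.
      At ash: go left to hop.
        hop is a leaf — visit hop.
      At ash: go right to pear.
        Visit pear.
        At pear: no left child.
        At pear: go right to fig.
          Visit fig.
          At fig: go left to yew.
            Visit yew.
            At yew: go left to rye.
              rye is a leaf — visit rye.
            At yew: no right child.
          At fig: go right to fir.
            fir is a leaf — visit fir.
    At elm: go right to lily.
      lily is a leaf — visit lily.
At cedar: go right to moss.
  Visit moss.
  At moss: go left to daisy.
    daisy is a leaf — visit daisy.
  At moss: no right child.
Full pre-order sequence: cedar, tulip, reed, elm, ash, hop, pear, fig, yew, rye, fir, lily, moss, daisy.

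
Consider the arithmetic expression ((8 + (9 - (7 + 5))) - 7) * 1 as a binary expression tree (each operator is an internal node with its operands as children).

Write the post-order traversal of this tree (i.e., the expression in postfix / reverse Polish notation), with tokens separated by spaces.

8 9 7 5 + - + 7 - 1 *

Post-order on an expression tree gives postfix notation: for each operator, emit left operand, right operand, then the operator.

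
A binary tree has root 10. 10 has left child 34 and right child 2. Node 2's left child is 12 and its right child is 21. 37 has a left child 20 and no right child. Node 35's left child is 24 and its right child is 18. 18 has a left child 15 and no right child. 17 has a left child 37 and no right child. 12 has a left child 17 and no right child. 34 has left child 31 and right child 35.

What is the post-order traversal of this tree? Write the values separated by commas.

31, 24, 15, 18, 35, 34, 20, 37, 17, 12, 21, 2, 10

Post-order visits the left subtree, then the right subtree, then the node.
At 10: go left to 34.
  At 34: go left to 31.
    31 is a leaf — visit 31.
  At 34: go right to 35.
    At 35: go left to 24.
      24 is a leaf — visit 24.
    At 35: go right to 18.
      At 18: go left to 15.
        15 is a leaf — visit 15.
      At 18: no right child.
      Visit 18.
    Visit 35.
  Visit 34.
At 10: go right to 2.
  At 2: go left to 12.
    At 12: go left to 17.
      At 17: go left to 37.
        At 37: go left to 20.
          20 is a leaf — visit 20.
        At 37: no right child.
        Visit 37.
      At 17: no right child.
      Visit 17.
    At 12: no right child.
    Visit 12.
  At 2: go right to 21.
    21 is a leaf — visit 21.
  Visit 2.
Visit 10.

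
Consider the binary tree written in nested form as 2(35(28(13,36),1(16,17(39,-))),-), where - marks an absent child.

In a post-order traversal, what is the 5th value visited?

39

Post-order visits the left subtree, then the right subtree, then the node.
At 2: go left to 35.
  At 35: go left to 28.
    At 28: go left to 13.
      13 is a leaf — visit 13.
    At 28: go right to 36.
      36 is a leaf — visit 36.
    Visit 28.
  At 35: go right to 1.
    At 1: go left to 16.
      16 is a leaf — visit 16.
    At 1: go right to 17.
      At 17: go left to 39.
        39 is a leaf — visit 39.
      At 17: no right child.
      Visit 17.
    Visit 1.
  Visit 35.
At 2: no right child.
Visit 2.
Full post-order sequence: 13, 36, 28, 16, 39, 17, 1, 35, 2.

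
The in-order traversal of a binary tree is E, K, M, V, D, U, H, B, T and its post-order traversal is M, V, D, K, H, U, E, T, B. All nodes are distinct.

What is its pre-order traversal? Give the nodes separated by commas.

The last element of post-order is the root; it splits in-order into left and right subtrees.
Root B: left subtree has 7 nodes {E, K, M, V, D, U, H}, right has 1 {T}.
  Root E: left subtree has 0 nodes { }, right has 6 {K, M, V, D, U, H}.
    Root U: left subtree has 4 nodes {K, M, V, D}, right has 1 {H}.
      Root K: left subtree has 0 nodes { }, right has 3 {M, V, D}.
        Root D: left subtree has 2 nodes {M, V}, right has 0 { }.
          Root V: left subtree has 1 node {M}, right has 0 { }.

B, E, U, K, D, V, M, H, T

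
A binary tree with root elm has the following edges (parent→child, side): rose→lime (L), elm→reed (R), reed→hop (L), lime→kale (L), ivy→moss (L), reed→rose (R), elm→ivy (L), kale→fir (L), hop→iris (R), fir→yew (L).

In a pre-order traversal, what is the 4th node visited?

reed

Pre-order visits the node, then its left subtree, then its right subtree.
Visit elm.
At elm: go left to ivy.
  Visit ivy.
  At ivy: go left to moss.
    moss is a leaf — visit moss.
  At ivy: no right child.
At elm: go right to reed.
  Visit reed.
  At reed: go left to hop.
    Visit hop.
    At hop: no left child.
    At hop: go right to iris.
      iris is a leaf — visit iris.
  At reed: go right to rose.
    Visit rose.
    At rose: go left to lime.
      Visit lime.
      At lime: go left to kale.
        Visit kale.
        At kale: go left to fir.
          Visit fir.
          At fir: go left to yew.
            yew is a leaf — visit yew.
          At fir: no right child.
        At kale: no right child.
      At lime: no right child.
    At rose: no right child.
Full pre-order sequence: elm, ivy, moss, reed, hop, iris, rose, lime, kale, fir, yew.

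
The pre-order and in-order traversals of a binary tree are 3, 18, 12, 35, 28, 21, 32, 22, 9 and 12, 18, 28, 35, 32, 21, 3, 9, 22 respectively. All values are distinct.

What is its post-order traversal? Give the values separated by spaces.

12 28 32 21 35 18 9 22 3

The first element of pre-order is the root; it splits in-order into left and right subtrees.
Root 3: left subtree has 6 nodes {12, 18, 28, 35, 32, 21}, right has 2 {9, 22}.
  Root 18: left subtree has 1 node {12}, right has 4 {28, 35, 32, 21}.
    Root 35: left subtree has 1 node {28}, right has 2 {32, 21}.
      Root 21: left subtree has 1 node {32}, right has 0 { }.
  Root 22: left subtree has 1 node {9}, right has 0 { }.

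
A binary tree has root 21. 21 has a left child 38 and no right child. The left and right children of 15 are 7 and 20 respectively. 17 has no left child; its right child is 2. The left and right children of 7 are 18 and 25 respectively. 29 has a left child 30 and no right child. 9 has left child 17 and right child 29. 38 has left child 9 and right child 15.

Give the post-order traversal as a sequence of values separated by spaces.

2 17 30 29 9 18 25 7 20 15 38 21

Post-order visits the left subtree, then the right subtree, then the node.
At 21: go left to 38.
  At 38: go left to 9.
    At 9: go left to 17.
      At 17: no left child.
      At 17: go right to 2.
        2 is a leaf — visit 2.
      Visit 17.
    At 9: go right to 29.
      At 29: go left to 30.
        30 is a leaf — visit 30.
      At 29: no right child.
      Visit 29.
    Visit 9.
  At 38: go right to 15.
    At 15: go left to 7.
      At 7: go left to 18.
        18 is a leaf — visit 18.
      At 7: go right to 25.
        25 is a leaf — visit 25.
      Visit 7.
    At 15: go right to 20.
      20 is a leaf — visit 20.
    Visit 15.
  Visit 38.
At 21: no right child.
Visit 21.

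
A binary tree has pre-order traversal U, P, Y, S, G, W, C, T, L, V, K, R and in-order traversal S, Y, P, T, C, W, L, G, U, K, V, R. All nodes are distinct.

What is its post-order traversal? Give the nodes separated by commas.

S, Y, T, C, L, W, G, P, K, R, V, U

The first element of pre-order is the root; it splits in-order into left and right subtrees.
Root U: left subtree has 8 nodes {S, Y, P, T, C, W, L, G}, right has 3 {K, V, R}.
  Root P: left subtree has 2 nodes {S, Y}, right has 5 {T, C, W, L, G}.
    Root Y: left subtree has 1 node {S}, right has 0 { }.
    Root G: left subtree has 4 nodes {T, C, W, L}, right has 0 { }.
      Root W: left subtree has 2 nodes {T, C}, right has 1 {L}.
        Root C: left subtree has 1 node {T}, right has 0 { }.
  Root V: left subtree has 1 node {K}, right has 1 {R}.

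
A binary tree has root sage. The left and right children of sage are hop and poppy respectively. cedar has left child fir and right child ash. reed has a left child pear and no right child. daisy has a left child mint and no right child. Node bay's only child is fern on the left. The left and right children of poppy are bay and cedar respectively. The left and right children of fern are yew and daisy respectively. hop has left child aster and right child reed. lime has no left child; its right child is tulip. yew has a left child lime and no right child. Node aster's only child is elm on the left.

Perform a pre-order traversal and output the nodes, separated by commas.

sage, hop, aster, elm, reed, pear, poppy, bay, fern, yew, lime, tulip, daisy, mint, cedar, fir, ash

Pre-order visits the node, then its left subtree, then its right subtree.
Visit sage.
At sage: go left to hop.
  Visit hop.
  At hop: go left to aster.
    Visit aster.
    At aster: go left to elm.
      elm is a leaf — visit elm.
    At aster: no right child.
  At hop: go right to reed.
    Visit reed.
    At reed: go left to pear.
      pear is a leaf — visit pear.
    At reed: no right child.
At sage: go right to poppy.
  Visit poppy.
  At poppy: go left to bay.
    Visit bay.
    At bay: go left to fern.
      Visit fern.
      At fern: go left to yew.
        Visit yew.
        At yew: go left to lime.
          Visit lime.
          At lime: no left child.
          At lime: go right to tulip.
            tulip is a leaf — visit tulip.
        At yew: no right child.
      At fern: go right to daisy.
        Visit daisy.
        At daisy: go left to mint.
          mint is a leaf — visit mint.
        At daisy: no right child.
    At bay: no right child.
  At poppy: go right to cedar.
    Visit cedar.
    At cedar: go left to fir.
      fir is a leaf — visit fir.
    At cedar: go right to ash.
      ash is a leaf — visit ash.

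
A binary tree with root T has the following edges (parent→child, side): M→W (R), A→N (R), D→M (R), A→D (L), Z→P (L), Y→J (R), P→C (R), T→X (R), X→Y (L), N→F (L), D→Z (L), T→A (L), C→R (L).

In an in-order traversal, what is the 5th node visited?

D

In-order visits the left subtree, then the node, then the right subtree.
At T: go left to A.
  At A: go left to D.
    At D: go left to Z.
      At Z: go left to P.
        At P: no left child.
        Visit P.
        At P: go right to C.
          At C: go left to R.
            R is a leaf — visit R.
          Visit C.
          At C: no right child.
      Visit Z.
      At Z: no right child.
    Visit D.
    At D: go right to M.
      At M: no left child.
      Visit M.
      At M: go right to W.
        W is a leaf — visit W.
  Visit A.
  At A: go right to N.
    At N: go left to F.
      F is a leaf — visit F.
    Visit N.
    At N: no right child.
Visit T.
At T: go right to X.
  At X: go left to Y.
    At Y: no left child.
    Visit Y.
    At Y: go right to J.
      J is a leaf — visit J.
  Visit X.
  At X: no right child.
Full in-order sequence: P, R, C, Z, D, M, W, A, F, N, T, Y, J, X.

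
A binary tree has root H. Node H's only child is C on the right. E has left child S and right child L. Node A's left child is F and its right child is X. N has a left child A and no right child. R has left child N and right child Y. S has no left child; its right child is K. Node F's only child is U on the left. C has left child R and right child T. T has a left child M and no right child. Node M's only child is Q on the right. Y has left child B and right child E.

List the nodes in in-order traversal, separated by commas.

H, U, F, A, X, N, R, B, Y, S, K, E, L, C, M, Q, T

In-order visits the left subtree, then the node, then the right subtree.
At H: no left child.
Visit H.
At H: go right to C.
  At C: go left to R.
    At R: go left to N.
      At N: go left to A.
        At A: go left to F.
          At F: go left to U.
            U is a leaf — visit U.
          Visit F.
          At F: no right child.
        Visit A.
        At A: go right to X.
          X is a leaf — visit X.
      Visit N.
      At N: no right child.
    Visit R.
    At R: go right to Y.
      At Y: go left to B.
        B is a leaf — visit B.
      Visit Y.
      At Y: go right to E.
        At E: go left to S.
          At S: no left child.
          Visit S.
          At S: go right to K.
            K is a leaf — visit K.
        Visit E.
        At E: go right to L.
          L is a leaf — visit L.
  Visit C.
  At C: go right to T.
    At T: go left to M.
      At M: no left child.
      Visit M.
      At M: go right to Q.
        Q is a leaf — visit Q.
    Visit T.
    At T: no right child.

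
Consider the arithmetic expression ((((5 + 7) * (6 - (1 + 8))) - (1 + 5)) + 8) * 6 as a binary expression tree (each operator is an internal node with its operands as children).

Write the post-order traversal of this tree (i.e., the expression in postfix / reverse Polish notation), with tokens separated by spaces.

5 7 + 6 1 8 + - * 1 5 + - 8 + 6 *

Post-order on an expression tree gives postfix notation: for each operator, emit left operand, right operand, then the operator.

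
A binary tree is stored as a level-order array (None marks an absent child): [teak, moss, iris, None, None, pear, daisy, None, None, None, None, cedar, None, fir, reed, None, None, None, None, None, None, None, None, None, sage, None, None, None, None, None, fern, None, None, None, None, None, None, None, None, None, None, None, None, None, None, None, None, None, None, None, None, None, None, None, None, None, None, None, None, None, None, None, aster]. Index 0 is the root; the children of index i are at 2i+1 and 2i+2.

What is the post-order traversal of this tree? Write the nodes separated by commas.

Post-order visits the left subtree, then the right subtree, then the node.
At teak: go left to moss.
  moss is a leaf — visit moss.
At teak: go right to iris.
  At iris: go left to pear.
    At pear: go left to cedar.
      At cedar: no left child.
      At cedar: go right to sage.
        sage is a leaf — visit sage.
      Visit cedar.
    At pear: no right child.
    Visit pear.
  At iris: go right to daisy.
    At daisy: go left to fir.
      fir is a leaf — visit fir.
    At daisy: go right to reed.
      At reed: no left child.
      At reed: go right to fern.
        At fern: no left child.
        At fern: go right to aster.
          aster is a leaf — visit aster.
        Visit fern.
      Visit reed.
    Visit daisy.
  Visit iris.
Visit teak.

moss, sage, cedar, pear, fir, aster, fern, reed, daisy, iris, teak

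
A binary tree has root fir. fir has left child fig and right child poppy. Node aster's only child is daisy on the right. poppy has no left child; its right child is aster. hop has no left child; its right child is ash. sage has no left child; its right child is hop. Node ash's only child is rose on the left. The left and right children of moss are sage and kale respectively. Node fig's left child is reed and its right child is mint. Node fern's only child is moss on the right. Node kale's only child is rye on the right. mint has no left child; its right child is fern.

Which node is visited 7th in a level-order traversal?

fern

Level-order visits nodes level by level from the root, left to right within each level.
Level 0: fir
Level 1: fig, poppy
Level 2: reed, mint, aster
Level 3: fern, daisy
Level 4: moss
Level 5: sage, kale
Level 6: hop, rye
Level 7: ash
Level 8: rose
Full level-order sequence: fir, fig, poppy, reed, mint, aster, fern, daisy, moss, sage, kale, hop, rye, ash, rose.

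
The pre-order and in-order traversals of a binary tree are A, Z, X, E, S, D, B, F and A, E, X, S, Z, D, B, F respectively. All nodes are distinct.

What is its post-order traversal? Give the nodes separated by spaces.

E S X F B D Z A

The first element of pre-order is the root; it splits in-order into left and right subtrees.
Root A: left subtree has 0 nodes { }, right has 7 {E, X, S, Z, D, B, F}.
  Root Z: left subtree has 3 nodes {E, X, S}, right has 3 {D, B, F}.
    Root X: left subtree has 1 node {E}, right has 1 {S}.
    Root D: left subtree has 0 nodes { }, right has 2 {B, F}.
      Root B: left subtree has 0 nodes { }, right has 1 {F}.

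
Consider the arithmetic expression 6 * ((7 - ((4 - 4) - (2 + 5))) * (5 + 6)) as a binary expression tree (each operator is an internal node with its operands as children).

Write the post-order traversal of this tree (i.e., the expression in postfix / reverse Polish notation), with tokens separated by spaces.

6 7 4 4 - 2 5 + - - 5 6 + * *

Post-order on an expression tree gives postfix notation: for each operator, emit left operand, right operand, then the operator.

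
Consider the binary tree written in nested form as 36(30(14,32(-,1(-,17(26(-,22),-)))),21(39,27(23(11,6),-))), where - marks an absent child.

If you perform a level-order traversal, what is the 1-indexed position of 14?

4

Level-order visits nodes level by level from the root, left to right within each level.
Level 0: 36
Level 1: 30, 21
Level 2: 14, 32, 39, 27
Level 3: 1, 23
Level 4: 17, 11, 6
Level 5: 26
Level 6: 22
Full level-order sequence: 36, 30, 21, 14, 32, 39, 27, 1, 23, 17, 11, 6, 26, 22.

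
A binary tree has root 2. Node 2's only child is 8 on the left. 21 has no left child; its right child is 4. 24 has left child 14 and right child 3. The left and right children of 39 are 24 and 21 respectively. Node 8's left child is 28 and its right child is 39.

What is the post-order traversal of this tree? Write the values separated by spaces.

Post-order visits the left subtree, then the right subtree, then the node.
At 2: go left to 8.
  At 8: go left to 28.
    28 is a leaf — visit 28.
  At 8: go right to 39.
    At 39: go left to 24.
      At 24: go left to 14.
        14 is a leaf — visit 14.
      At 24: go right to 3.
        3 is a leaf — visit 3.
      Visit 24.
    At 39: go right to 21.
      At 21: no left child.
      At 21: go right to 4.
        4 is a leaf — visit 4.
      Visit 21.
    Visit 39.
  Visit 8.
At 2: no right child.
Visit 2.

28 14 3 24 4 21 39 8 2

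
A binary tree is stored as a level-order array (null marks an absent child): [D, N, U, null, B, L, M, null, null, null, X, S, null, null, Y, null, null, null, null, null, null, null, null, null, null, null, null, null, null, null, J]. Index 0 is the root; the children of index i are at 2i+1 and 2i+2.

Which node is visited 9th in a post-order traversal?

Post-order visits the left subtree, then the right subtree, then the node.
At D: go left to N.
  At N: no left child.
  At N: go right to B.
    At B: no left child.
    At B: go right to X.
      X is a leaf — visit X.
    Visit B.
  Visit N.
At D: go right to U.
  At U: go left to L.
    At L: go left to S.
      S is a leaf — visit S.
    At L: no right child.
    Visit L.
  At U: go right to M.
    At M: no left child.
    At M: go right to Y.
      At Y: no left child.
      At Y: go right to J.
        J is a leaf — visit J.
      Visit Y.
    Visit M.
  Visit U.
Visit D.
Full post-order sequence: X, B, N, S, L, J, Y, M, U, D.

U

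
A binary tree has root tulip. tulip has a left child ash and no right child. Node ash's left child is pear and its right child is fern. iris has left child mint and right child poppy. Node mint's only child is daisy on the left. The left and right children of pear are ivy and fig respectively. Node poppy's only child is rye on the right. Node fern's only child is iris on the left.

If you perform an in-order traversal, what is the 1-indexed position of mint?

In-order visits the left subtree, then the node, then the right subtree.
At tulip: go left to ash.
  At ash: go left to pear.
    At pear: go left to ivy.
      ivy is a leaf — visit ivy.
    Visit pear.
    At pear: go right to fig.
      fig is a leaf — visit fig.
  Visit ash.
  At ash: go right to fern.
    At fern: go left to iris.
      At iris: go left to mint.
        At mint: go left to daisy.
          daisy is a leaf — visit daisy.
        Visit mint.
        At mint: no right child.
      Visit iris.
      At iris: go right to poppy.
        At poppy: no left child.
        Visit poppy.
        At poppy: go right to rye.
          rye is a leaf — visit rye.
    Visit fern.
    At fern: no right child.
Visit tulip.
At tulip: no right child.
Full in-order sequence: ivy, pear, fig, ash, daisy, mint, iris, poppy, rye, fern, tulip.

6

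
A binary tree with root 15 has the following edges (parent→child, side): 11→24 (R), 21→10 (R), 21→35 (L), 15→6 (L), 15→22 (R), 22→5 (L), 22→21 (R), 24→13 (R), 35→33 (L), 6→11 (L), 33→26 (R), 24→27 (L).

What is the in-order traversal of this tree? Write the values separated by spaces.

In-order visits the left subtree, then the node, then the right subtree.
At 15: go left to 6.
  At 6: go left to 11.
    At 11: no left child.
    Visit 11.
    At 11: go right to 24.
      At 24: go left to 27.
        27 is a leaf — visit 27.
      Visit 24.
      At 24: go right to 13.
        13 is a leaf — visit 13.
  Visit 6.
  At 6: no right child.
Visit 15.
At 15: go right to 22.
  At 22: go left to 5.
    5 is a leaf — visit 5.
  Visit 22.
  At 22: go right to 21.
    At 21: go left to 35.
      At 35: go left to 33.
        At 33: no left child.
        Visit 33.
        At 33: go right to 26.
          26 is a leaf — visit 26.
      Visit 35.
      At 35: no right child.
    Visit 21.
    At 21: go right to 10.
      10 is a leaf — visit 10.

11 27 24 13 6 15 5 22 33 26 35 21 10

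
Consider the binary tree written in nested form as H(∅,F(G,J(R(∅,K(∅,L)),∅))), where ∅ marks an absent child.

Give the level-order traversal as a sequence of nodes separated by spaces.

Level-order visits nodes level by level from the root, left to right within each level.
Level 0: H
Level 1: F
Level 2: G, J
Level 3: R
Level 4: K
Level 5: L

H F G J R K L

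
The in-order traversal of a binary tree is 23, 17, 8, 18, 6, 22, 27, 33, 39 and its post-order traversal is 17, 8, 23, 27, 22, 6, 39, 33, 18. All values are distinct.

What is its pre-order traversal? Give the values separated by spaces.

18 23 8 17 33 6 22 27 39

The last element of post-order is the root; it splits in-order into left and right subtrees.
Root 18: left subtree has 3 nodes {23, 17, 8}, right has 5 {6, 22, 27, 33, 39}.
  Root 23: left subtree has 0 nodes { }, right has 2 {17, 8}.
    Root 8: left subtree has 1 node {17}, right has 0 { }.
  Root 33: left subtree has 3 nodes {6, 22, 27}, right has 1 {39}.
    Root 6: left subtree has 0 nodes { }, right has 2 {22, 27}.
      Root 22: left subtree has 0 nodes { }, right has 1 {27}.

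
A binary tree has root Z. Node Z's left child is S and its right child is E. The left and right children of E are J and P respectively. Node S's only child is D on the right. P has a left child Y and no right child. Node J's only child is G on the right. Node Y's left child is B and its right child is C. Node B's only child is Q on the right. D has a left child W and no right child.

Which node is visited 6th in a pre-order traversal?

Pre-order visits the node, then its left subtree, then its right subtree.
Visit Z.
At Z: go left to S.
  Visit S.
  At S: no left child.
  At S: go right to D.
    Visit D.
    At D: go left to W.
      W is a leaf — visit W.
    At D: no right child.
At Z: go right to E.
  Visit E.
  At E: go left to J.
    Visit J.
    At J: no left child.
    At J: go right to G.
      G is a leaf — visit G.
  At E: go right to P.
    Visit P.
    At P: go left to Y.
      Visit Y.
      At Y: go left to B.
        Visit B.
        At B: no left child.
        At B: go right to Q.
          Q is a leaf — visit Q.
      At Y: go right to C.
        C is a leaf — visit C.
    At P: no right child.
Full pre-order sequence: Z, S, D, W, E, J, G, P, Y, B, Q, C.

J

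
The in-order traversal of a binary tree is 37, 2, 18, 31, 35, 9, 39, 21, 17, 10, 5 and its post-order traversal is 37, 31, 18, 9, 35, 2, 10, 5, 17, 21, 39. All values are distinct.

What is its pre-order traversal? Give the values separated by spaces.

39 2 37 35 18 31 9 21 17 5 10

The last element of post-order is the root; it splits in-order into left and right subtrees.
Root 39: left subtree has 6 nodes {37, 2, 18, 31, 35, 9}, right has 4 {21, 17, 10, 5}.
  Root 2: left subtree has 1 node {37}, right has 4 {18, 31, 35, 9}.
    Root 35: left subtree has 2 nodes {18, 31}, right has 1 {9}.
      Root 18: left subtree has 0 nodes { }, right has 1 {31}.
  Root 21: left subtree has 0 nodes { }, right has 3 {17, 10, 5}.
    Root 17: left subtree has 0 nodes { }, right has 2 {10, 5}.
      Root 5: left subtree has 1 node {10}, right has 0 { }.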